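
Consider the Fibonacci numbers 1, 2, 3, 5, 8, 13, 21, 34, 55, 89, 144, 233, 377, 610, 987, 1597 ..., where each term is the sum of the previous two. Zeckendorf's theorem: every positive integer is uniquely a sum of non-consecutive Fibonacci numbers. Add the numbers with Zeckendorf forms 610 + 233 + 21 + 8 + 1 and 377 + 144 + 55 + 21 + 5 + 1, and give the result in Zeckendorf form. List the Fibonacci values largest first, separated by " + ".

987 + 377 + 89 + 21 + 2

The two numbers are 873 and 603, so their sum is 1476.
1476 − 987 = 489
489 − 377 = 112
112 − 89 = 23
23 − 21 = 2
2 − 2 = 0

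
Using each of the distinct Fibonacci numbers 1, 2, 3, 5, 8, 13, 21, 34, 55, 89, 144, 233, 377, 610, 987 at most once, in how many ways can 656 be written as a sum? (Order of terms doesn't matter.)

7

Each representation comes from the Zeckendorf form by replacing some F_k with F_{k−1} + F_{k−2} where possible.
656 = 610+34+8+3+1 = 610+21+13+8+3+1 = 377+233+34+8+3+1 = 377+233+21+13+8+3+1 = … (3 more), for 7 in all.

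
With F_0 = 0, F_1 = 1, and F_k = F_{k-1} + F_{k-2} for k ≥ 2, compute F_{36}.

Iterating the recurrence up to F_{29} = 514229 and F_{28} = 317811:
F_{30} = F_{29} + F_{28} = 514229 + 317811 = 832040
F_{31} = F_{30} + F_{29} = 832040 + 514229 = 1346269
F_{32} = F_{31} + F_{30} = 1346269 + 832040 = 2178309
F_{33} = F_{32} + F_{31} = 2178309 + 1346269 = 3524578
F_{34} = F_{33} + F_{32} = 3524578 + 2178309 = 5702887
F_{35} = F_{34} + F_{33} = 5702887 + 3524578 = 9227465
F_{36} = F_{35} + F_{34} = 9227465 + 5702887 = 14930352

14930352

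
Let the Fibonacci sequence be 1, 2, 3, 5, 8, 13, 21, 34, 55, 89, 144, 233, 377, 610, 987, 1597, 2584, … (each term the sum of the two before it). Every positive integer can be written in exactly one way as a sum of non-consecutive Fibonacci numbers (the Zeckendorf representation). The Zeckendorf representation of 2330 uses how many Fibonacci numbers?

4

1597 ≤ 2330 < 2584, so take 1597; remainder 733
610 ≤ 733 < 987, so take 610; remainder 123
89 ≤ 123 < 144, so take 89; remainder 34
34 ≤ 34 < 55, so take 34; remainder 0
2330 = 1597 + 610 + 89 + 34, which has 4 terms.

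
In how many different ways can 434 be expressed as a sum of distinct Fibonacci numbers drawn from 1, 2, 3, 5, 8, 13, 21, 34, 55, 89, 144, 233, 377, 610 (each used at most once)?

Each representation comes from the Zeckendorf form by replacing some F_k with F_{k−1} + F_{k−2} where possible.
434 = 377+55+2 = 377+34+21+2 = 233+144+55+2 = 377+34+13+8+2 = 233+144+34+21+2 = … (6 more), for 11 in all.

11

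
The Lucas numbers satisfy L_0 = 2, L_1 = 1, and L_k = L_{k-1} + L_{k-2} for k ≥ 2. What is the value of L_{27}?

Iterating the recurrence up to L_{19} = 9349 and L_{18} = 5778:
L_{20} = L_{19} + L_{18} = 9349 + 5778 = 15127
L_{21} = L_{20} + L_{19} = 15127 + 9349 = 24476
L_{22} = L_{21} + L_{20} = 24476 + 15127 = 39603
L_{23} = L_{22} + L_{21} = 39603 + 24476 = 64079
L_{24} = L_{23} + L_{22} = 64079 + 39603 = 103682
L_{25} = L_{24} + L_{23} = 103682 + 64079 = 167761
L_{26} = L_{25} + L_{24} = 167761 + 103682 = 271443
L_{27} = L_{26} + L_{25} = 271443 + 167761 = 439204

439204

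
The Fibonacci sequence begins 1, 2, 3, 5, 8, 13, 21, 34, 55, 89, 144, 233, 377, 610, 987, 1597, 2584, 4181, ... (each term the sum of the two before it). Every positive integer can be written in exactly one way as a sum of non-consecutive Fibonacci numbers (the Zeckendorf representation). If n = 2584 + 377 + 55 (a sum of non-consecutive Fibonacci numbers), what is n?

2584 + 377 + 55 = 3016.

3016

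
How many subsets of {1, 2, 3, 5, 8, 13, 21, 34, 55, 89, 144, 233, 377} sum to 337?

8

Starting from the Zeckendorf form and repeatedly splitting a term F_k into F_{k−1} + F_{k−2} (when neither is already used) reaches every representation.
337 = 233+89+13+2 = 233+89+8+5+2 = 233+55+34+13+2 = 233+55+34+8+5+2 = 144+89+55+34+13+2 = … (3 more), for 8 in all.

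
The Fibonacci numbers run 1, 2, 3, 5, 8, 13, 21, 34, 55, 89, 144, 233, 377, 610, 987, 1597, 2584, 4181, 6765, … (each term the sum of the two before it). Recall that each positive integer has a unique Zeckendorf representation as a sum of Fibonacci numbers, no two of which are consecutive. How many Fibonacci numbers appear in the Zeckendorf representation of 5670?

6

Greedy algorithm:
4181 ≤ 5670 < 6765, so take 4181; remainder 1489
987 ≤ 1489 < 1597, so take 987; remainder 502
377 ≤ 502 < 610, so take 377; remainder 125
89 ≤ 125 < 144, so take 89; remainder 36
34 ≤ 36 < 55, so take 34; remainder 2
2 ≤ 2 < 3, so take 2; remainder 0
5670 = 4181 + 987 + 377 + 89 + 34 + 2, which has 6 terms.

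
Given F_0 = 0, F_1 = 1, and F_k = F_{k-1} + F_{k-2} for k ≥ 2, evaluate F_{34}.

Iterating the recurrence up to F_{27} = 196418 and F_{26} = 121393:
F_{28} = F_{27} + F_{26} = 196418 + 121393 = 317811
F_{29} = F_{28} + F_{27} = 317811 + 196418 = 514229
F_{30} = F_{29} + F_{28} = 514229 + 317811 = 832040
F_{31} = F_{30} + F_{29} = 832040 + 514229 = 1346269
F_{32} = F_{31} + F_{30} = 1346269 + 832040 = 2178309
F_{33} = F_{32} + F_{31} = 2178309 + 1346269 = 3524578
F_{34} = F_{33} + F_{32} = 3524578 + 2178309 = 5702887

5702887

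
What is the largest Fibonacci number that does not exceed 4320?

4181

4181 ≤ 4320 < 6765, so the largest Fibonacci number not exceeding 4320 is 4181.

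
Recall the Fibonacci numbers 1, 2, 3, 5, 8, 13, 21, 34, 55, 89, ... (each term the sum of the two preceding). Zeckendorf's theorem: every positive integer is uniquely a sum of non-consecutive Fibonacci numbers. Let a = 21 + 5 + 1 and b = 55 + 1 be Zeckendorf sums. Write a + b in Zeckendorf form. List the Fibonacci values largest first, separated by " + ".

The two numbers are 27 and 56, so their sum is 83.
Greedy algorithm:
take 55 (≤ 83); 83 − 55 = 28
take 21 (≤ 28); 28 − 21 = 7
take 5 (≤ 7); 7 − 5 = 2
take 2 (≤ 2); 2 − 2 = 0

55 + 21 + 5 + 2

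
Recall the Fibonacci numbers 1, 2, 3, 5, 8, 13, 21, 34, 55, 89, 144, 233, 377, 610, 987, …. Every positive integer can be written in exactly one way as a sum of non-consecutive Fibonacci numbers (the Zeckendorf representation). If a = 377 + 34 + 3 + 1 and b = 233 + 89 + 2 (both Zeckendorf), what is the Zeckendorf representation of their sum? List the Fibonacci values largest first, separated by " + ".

The two numbers are 415 and 324, so their sum is 739.
Greedily peel off the largest Fibonacci term at each step:
take 610 (≤ 739); 739 − 610 = 129
take 89 (≤ 129); 129 − 89 = 40
take 34 (≤ 40); 40 − 34 = 6
take 5 (≤ 6); 6 − 5 = 1
take 1 (≤ 1); 1 − 1 = 0

610 + 89 + 34 + 5 + 1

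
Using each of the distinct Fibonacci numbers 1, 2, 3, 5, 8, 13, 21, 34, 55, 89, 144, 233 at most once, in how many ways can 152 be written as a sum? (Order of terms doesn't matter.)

Starting from the Zeckendorf form and repeatedly splitting a term F_k into F_{k−1} + F_{k−2} (when neither is already used) reaches every representation.
152 = 144+8 = 144+5+3 = 89+55+8 = 144+5+2+1 = … (7 more), for 11 in all.

11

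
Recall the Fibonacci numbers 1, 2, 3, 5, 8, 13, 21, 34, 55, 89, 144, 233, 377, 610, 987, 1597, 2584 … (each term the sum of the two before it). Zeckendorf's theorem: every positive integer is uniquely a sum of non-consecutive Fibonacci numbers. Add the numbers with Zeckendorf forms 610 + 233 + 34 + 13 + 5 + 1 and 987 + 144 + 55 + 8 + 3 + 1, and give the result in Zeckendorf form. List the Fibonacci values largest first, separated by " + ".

1597 + 377 + 89 + 21 + 8 + 2

The two numbers are 896 and 1198, so their sum is 2094.
largest Fibonacci ≤ 2094 is 1597; 2094 − 1597 = 497
largest Fibonacci ≤ 497 is 377; 497 − 377 = 120
largest Fibonacci ≤ 120 is 89; 120 − 89 = 31
largest Fibonacci ≤ 31 is 21; 31 − 21 = 10
largest Fibonacci ≤ 10 is 8; 10 − 8 = 2
largest Fibonacci ≤ 2 is 2; 2 − 2 = 0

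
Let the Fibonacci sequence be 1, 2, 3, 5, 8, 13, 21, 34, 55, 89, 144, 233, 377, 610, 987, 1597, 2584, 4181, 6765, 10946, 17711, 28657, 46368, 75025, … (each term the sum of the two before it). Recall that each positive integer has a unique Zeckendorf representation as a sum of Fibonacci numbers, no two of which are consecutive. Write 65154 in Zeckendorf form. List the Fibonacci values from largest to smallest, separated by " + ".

46368 + 17711 + 987 + 55 + 21 + 8 + 3 + 1

Repeatedly subtract the largest Fibonacci number that fits:
largest Fibonacci ≤ 65154 is 46368; 65154 − 46368 = 18786
largest Fibonacci ≤ 18786 is 17711; 18786 − 17711 = 1075
largest Fibonacci ≤ 1075 is 987; 1075 − 987 = 88
largest Fibonacci ≤ 88 is 55; 88 − 55 = 33
largest Fibonacci ≤ 33 is 21; 33 − 21 = 12
largest Fibonacci ≤ 12 is 8; 12 − 8 = 4
largest Fibonacci ≤ 4 is 3; 4 − 3 = 1
largest Fibonacci ≤ 1 is 1; 1 − 1 = 0
So 65154 = 46368 + 17711 + 987 + 55 + 21 + 8 + 3 + 1, with no two terms consecutive in the sequence.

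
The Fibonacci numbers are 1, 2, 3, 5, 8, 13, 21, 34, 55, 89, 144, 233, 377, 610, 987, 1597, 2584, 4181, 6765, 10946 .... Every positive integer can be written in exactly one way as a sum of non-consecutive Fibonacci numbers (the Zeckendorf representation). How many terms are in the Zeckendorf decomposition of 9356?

4

Greedy algorithm:
9356: greatest Fibonacci not exceeding it is 6765, leaving 2591
2591: greatest Fibonacci not exceeding it is 2584, leaving 7
7: greatest Fibonacci not exceeding it is 5, leaving 2
2: greatest Fibonacci not exceeding it is 2, leaving 0
9356 = 6765 + 2584 + 5 + 2, which has 4 terms.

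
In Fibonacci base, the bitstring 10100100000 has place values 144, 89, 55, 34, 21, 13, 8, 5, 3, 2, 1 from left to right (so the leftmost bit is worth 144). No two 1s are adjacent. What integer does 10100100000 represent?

212

Summing the place values of the 1 bits: 144 + 55 + 13 = 212.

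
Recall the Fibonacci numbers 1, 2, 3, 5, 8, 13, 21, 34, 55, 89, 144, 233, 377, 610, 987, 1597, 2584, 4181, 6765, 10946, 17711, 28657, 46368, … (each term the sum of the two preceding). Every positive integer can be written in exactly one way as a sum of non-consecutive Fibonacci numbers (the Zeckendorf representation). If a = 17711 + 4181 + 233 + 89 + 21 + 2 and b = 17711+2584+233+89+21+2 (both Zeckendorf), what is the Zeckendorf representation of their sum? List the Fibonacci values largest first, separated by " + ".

28657 + 10946 + 2584 + 610 + 55 + 21 + 3 + 1

The two numbers are 22237 and 20640, so their sum is 42877.
Repeatedly subtract the largest Fibonacci number that fits:
subtract 28657 from 42877: 14220 remains
subtract 10946 from 14220: 3274 remains
subtract 2584 from 3274: 690 remains
subtract 610 from 690: 80 remains
subtract 55 from 80: 25 remains
subtract 21 from 25: 4 remains
subtract 3 from 4: 1 remains
subtract 1 from 1: 0 remains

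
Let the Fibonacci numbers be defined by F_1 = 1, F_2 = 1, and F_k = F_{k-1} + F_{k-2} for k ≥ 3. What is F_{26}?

121393

Iterating the recurrence up to F_{20} = 6765 and F_{19} = 4181:
F_{21} = F_{20} + F_{19} = 6765 + 4181 = 10946
F_{22} = F_{21} + F_{20} = 10946 + 6765 = 17711
F_{23} = F_{22} + F_{21} = 17711 + 10946 = 28657
F_{24} = F_{23} + F_{22} = 28657 + 17711 = 46368
F_{25} = F_{24} + F_{23} = 46368 + 28657 = 75025
F_{26} = F_{25} + F_{24} = 75025 + 46368 = 121393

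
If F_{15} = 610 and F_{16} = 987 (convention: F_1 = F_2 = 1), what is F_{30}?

By the doubling identity F_{2k} = F_k(2F_{k+1} − F_k): F_{30} = 610·(2·987 − 610) = 610·1364 = 832040.

832040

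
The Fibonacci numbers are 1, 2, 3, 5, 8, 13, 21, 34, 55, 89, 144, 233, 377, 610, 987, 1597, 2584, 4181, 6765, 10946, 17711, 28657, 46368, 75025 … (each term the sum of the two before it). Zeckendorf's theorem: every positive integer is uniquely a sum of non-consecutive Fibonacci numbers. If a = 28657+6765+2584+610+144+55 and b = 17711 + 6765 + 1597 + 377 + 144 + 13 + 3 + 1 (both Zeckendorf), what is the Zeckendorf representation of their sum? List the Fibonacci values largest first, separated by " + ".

The two numbers are 38815 and 26611, so their sum is 65426.
Greedy algorithm:
65426 − 46368 = 19058
19058 − 17711 = 1347
1347 − 987 = 360
360 − 233 = 127
127 − 89 = 38
38 − 34 = 4
4 − 3 = 1
1 − 1 = 0

46368 + 17711 + 987 + 233 + 89 + 34 + 3 + 1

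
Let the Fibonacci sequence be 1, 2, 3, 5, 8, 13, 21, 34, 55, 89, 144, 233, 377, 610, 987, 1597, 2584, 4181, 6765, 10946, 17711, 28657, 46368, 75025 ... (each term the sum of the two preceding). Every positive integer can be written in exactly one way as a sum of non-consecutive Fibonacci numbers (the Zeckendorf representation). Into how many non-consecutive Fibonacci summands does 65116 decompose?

6

Greedily peel off the largest Fibonacci term at each step:
65116 − 46368 = 18748
18748 − 17711 = 1037
1037 − 987 = 50
50 − 34 = 16
16 − 13 = 3
3 − 3 = 0
65116 = 46368 + 17711 + 987 + 34 + 13 + 3, which has 6 terms.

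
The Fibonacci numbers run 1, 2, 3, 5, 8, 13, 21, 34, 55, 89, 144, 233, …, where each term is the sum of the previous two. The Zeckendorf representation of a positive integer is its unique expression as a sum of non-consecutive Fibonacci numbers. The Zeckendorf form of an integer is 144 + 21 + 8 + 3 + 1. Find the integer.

144 + 21 + 8 + 3 + 1 = 177.

177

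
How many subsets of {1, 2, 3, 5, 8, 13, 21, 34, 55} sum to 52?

4

52 = 34+13+5 = 34+13+3+2 = 34+8+5+3+2 = … (1 more), for 4 in all.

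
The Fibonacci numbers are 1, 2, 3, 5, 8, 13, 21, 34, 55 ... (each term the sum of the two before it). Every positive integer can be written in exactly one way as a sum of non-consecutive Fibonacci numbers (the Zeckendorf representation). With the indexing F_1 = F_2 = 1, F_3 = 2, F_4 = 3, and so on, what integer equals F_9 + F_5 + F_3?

41

F_9 + F_5 + F_3 = 34 + 5 + 2 = 41.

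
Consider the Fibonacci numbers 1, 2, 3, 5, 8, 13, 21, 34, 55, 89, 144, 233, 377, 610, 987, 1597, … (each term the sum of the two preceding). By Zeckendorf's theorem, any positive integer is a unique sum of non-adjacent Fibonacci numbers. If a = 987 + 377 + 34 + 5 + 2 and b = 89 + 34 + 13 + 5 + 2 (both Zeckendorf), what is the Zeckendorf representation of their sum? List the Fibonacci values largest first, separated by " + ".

987 + 377 + 144 + 34 + 5 + 1

The two numbers are 1405 and 143, so their sum is 1548.
Repeatedly subtract the largest Fibonacci number that fits:
take 987 (≤ 1548); 1548 − 987 = 561
take 377 (≤ 561); 561 − 377 = 184
take 144 (≤ 184); 184 − 144 = 40
take 34 (≤ 40); 40 − 34 = 6
take 5 (≤ 6); 6 − 5 = 1
take 1 (≤ 1); 1 − 1 = 0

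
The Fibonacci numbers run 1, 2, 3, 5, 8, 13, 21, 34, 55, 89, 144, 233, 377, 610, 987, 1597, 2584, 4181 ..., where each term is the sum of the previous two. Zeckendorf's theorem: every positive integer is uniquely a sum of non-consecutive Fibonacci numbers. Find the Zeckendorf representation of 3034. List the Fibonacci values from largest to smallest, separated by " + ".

2584 ≤ 3034 < 4181, so take 2584; remainder 450
377 ≤ 450 < 610, so take 377; remainder 73
55 ≤ 73 < 89, so take 55; remainder 18
13 ≤ 18 < 21, so take 13; remainder 5
5 ≤ 5 < 8, so take 5; remainder 0
So 3034 = 2584 + 377 + 55 + 13 + 5, with no two terms consecutive in the sequence.

2584 + 377 + 55 + 13 + 5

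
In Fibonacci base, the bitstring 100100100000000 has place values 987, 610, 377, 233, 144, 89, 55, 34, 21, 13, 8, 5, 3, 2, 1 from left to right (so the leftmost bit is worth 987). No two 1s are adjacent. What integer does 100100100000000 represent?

Summing the place values of the 1 bits: 987 + 233 + 55 = 1275.

1275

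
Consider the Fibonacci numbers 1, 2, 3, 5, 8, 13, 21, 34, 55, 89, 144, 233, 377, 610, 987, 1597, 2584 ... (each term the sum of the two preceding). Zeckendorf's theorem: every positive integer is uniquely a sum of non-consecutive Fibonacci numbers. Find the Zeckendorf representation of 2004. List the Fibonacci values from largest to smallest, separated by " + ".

1597 ≤ 2004 < 2584, so take 1597; remainder 407
377 ≤ 407 < 610, so take 377; remainder 30
21 ≤ 30 < 34, so take 21; remainder 9
8 ≤ 9 < 13, so take 8; remainder 1
1 ≤ 1 < 2, so take 1; remainder 0
So 2004 = 1597 + 377 + 21 + 8 + 1, with no two terms consecutive in the sequence.

1597 + 377 + 21 + 8 + 1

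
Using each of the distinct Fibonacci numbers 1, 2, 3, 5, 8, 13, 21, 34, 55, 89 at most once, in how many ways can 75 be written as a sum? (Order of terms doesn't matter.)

Each representation comes from the Zeckendorf form by replacing some F_k with F_{k−1} + F_{k−2} where possible.
75 = 55+13+5+2 = 34+21+13+5+2 — 2 representations.

2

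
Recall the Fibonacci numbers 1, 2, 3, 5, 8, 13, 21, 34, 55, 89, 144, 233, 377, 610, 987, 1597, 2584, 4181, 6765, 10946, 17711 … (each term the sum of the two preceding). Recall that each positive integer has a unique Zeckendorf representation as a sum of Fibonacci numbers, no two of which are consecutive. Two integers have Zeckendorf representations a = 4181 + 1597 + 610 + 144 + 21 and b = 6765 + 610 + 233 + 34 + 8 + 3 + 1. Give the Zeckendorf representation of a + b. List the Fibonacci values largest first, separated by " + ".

The two numbers are 6553 and 7654, so their sum is 14207.
Greedy algorithm:
14207 − 10946 = 3261
3261 − 2584 = 677
677 − 610 = 67
67 − 55 = 12
12 − 8 = 4
4 − 3 = 1
1 − 1 = 0

10946 + 2584 + 610 + 55 + 8 + 3 + 1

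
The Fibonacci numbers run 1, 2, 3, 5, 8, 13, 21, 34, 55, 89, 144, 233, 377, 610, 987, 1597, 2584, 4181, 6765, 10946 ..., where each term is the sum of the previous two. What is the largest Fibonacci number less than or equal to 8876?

6765

6765 ≤ 8876 < 10946, so the largest Fibonacci number not exceeding 8876 is 6765.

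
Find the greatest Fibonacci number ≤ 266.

233

233 ≤ 266 < 377, so the largest Fibonacci number not exceeding 266 is 233.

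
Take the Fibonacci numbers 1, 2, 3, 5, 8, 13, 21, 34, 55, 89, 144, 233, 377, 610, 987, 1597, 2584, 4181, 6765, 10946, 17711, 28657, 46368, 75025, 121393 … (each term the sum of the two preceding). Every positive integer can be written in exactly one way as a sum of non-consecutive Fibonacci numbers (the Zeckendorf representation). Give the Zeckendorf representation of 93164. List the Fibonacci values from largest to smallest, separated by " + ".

75025 + 17711 + 377 + 34 + 13 + 3 + 1

largest Fibonacci ≤ 93164 is 75025; 93164 − 75025 = 18139
largest Fibonacci ≤ 18139 is 17711; 18139 − 17711 = 428
largest Fibonacci ≤ 428 is 377; 428 − 377 = 51
largest Fibonacci ≤ 51 is 34; 51 − 34 = 17
largest Fibonacci ≤ 17 is 13; 17 − 13 = 4
largest Fibonacci ≤ 4 is 3; 4 − 3 = 1
largest Fibonacci ≤ 1 is 1; 1 − 1 = 0
So 93164 = 75025 + 17711 + 377 + 34 + 13 + 3 + 1, with no two terms consecutive in the sequence.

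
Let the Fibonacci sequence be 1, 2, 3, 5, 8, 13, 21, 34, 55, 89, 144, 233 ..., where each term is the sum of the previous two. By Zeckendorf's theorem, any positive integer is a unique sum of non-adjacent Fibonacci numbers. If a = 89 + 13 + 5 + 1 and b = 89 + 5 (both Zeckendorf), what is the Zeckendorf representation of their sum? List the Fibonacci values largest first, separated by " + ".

The two numbers are 108 and 94, so their sum is 202.
largest Fibonacci ≤ 202 is 144; 202 − 144 = 58
largest Fibonacci ≤ 58 is 55; 58 − 55 = 3
largest Fibonacci ≤ 3 is 3; 3 − 3 = 0

144 + 55 + 3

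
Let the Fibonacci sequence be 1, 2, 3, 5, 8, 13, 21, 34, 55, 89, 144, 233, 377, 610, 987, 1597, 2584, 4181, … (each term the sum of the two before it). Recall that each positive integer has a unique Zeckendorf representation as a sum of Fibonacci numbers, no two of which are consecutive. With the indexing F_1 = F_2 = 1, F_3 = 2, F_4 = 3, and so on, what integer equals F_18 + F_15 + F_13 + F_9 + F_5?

F_18 + F_15 + F_13 + F_9 + F_5 = 2584 + 610 + 233 + 34 + 5 = 3466.

3466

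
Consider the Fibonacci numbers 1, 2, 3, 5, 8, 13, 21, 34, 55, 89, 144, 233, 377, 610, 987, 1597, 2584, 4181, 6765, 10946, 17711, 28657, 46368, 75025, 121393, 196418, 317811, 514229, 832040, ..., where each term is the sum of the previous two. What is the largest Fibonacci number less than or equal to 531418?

514229 ≤ 531418 < 832040, so the largest Fibonacci number not exceeding 531418 is 514229.

514229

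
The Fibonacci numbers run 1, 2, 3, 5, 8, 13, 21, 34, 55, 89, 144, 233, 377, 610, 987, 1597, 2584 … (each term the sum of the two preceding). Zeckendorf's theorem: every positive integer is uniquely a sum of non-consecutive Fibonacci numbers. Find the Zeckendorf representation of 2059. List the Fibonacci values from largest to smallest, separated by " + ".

Greedily peel off the largest Fibonacci term at each step:
1597 ≤ 2059 < 2584, so take 1597; remainder 462
377 ≤ 462 < 610, so take 377; remainder 85
55 ≤ 85 < 89, so take 55; remainder 30
21 ≤ 30 < 34, so take 21; remainder 9
8 ≤ 9 < 13, so take 8; remainder 1
1 ≤ 1 < 2, so take 1; remainder 0
So 2059 = 1597 + 377 + 55 + 21 + 8 + 1, with no two terms consecutive in the sequence.

1597 + 377 + 55 + 21 + 8 + 1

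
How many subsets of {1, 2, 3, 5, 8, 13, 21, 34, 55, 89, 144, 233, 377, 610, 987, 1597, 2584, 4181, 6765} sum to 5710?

5710 = 4181+987+377+144+21 = 4181+987+377+144+13+8 = 4181+987+377+89+55+21 = 4181+987+377+144+13+5+3 = 4181+987+377+89+55+13+8 = … (45 more), for 50 in all.

50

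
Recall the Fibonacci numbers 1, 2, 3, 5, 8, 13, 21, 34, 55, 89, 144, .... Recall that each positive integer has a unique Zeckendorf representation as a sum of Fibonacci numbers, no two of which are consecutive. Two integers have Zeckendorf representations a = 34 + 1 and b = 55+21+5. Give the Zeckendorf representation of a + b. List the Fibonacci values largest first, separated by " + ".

The two numbers are 35 and 81, so their sum is 116.
116: greatest Fibonacci not exceeding it is 89, leaving 27
27: greatest Fibonacci not exceeding it is 21, leaving 6
6: greatest Fibonacci not exceeding it is 5, leaving 1
1: greatest Fibonacci not exceeding it is 1, leaving 0

89 + 21 + 5 + 1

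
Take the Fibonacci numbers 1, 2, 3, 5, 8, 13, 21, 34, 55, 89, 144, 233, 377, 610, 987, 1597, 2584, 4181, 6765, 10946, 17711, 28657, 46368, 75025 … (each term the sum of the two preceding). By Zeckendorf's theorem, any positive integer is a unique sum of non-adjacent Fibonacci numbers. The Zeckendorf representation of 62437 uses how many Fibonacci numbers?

8

62437: greatest Fibonacci not exceeding it is 46368, leaving 16069
16069: greatest Fibonacci not exceeding it is 10946, leaving 5123
5123: greatest Fibonacci not exceeding it is 4181, leaving 942
942: greatest Fibonacci not exceeding it is 610, leaving 332
332: greatest Fibonacci not exceeding it is 233, leaving 99
99: greatest Fibonacci not exceeding it is 89, leaving 10
10: greatest Fibonacci not exceeding it is 8, leaving 2
2: greatest Fibonacci not exceeding it is 2, leaving 0
62437 = 46368 + 10946 + 4181 + 610 + 233 + 89 + 8 + 2, which has 8 terms.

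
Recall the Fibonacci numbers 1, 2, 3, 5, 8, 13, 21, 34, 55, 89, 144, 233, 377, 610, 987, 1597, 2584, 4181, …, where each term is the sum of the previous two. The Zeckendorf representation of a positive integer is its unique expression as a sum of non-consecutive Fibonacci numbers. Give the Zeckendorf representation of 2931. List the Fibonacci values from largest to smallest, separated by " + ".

take 2584 (≤ 2931); 2931 − 2584 = 347
take 233 (≤ 347); 347 − 233 = 114
take 89 (≤ 114); 114 − 89 = 25
take 21 (≤ 25); 25 − 21 = 4
take 3 (≤ 4); 4 − 3 = 1
take 1 (≤ 1); 1 − 1 = 0
So 2931 = 2584 + 233 + 89 + 21 + 3 + 1, with no two terms consecutive in the sequence.

2584 + 233 + 89 + 21 + 3 + 1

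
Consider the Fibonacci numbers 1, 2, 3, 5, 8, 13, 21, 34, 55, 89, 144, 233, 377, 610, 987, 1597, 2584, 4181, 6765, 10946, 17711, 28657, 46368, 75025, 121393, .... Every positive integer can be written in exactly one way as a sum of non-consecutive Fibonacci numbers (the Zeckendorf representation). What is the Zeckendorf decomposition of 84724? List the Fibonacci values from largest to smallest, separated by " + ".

75025 + 6765 + 2584 + 233 + 89 + 21 + 5 + 2

84724: greatest Fibonacci not exceeding it is 75025, leaving 9699
9699: greatest Fibonacci not exceeding it is 6765, leaving 2934
2934: greatest Fibonacci not exceeding it is 2584, leaving 350
350: greatest Fibonacci not exceeding it is 233, leaving 117
117: greatest Fibonacci not exceeding it is 89, leaving 28
28: greatest Fibonacci not exceeding it is 21, leaving 7
7: greatest Fibonacci not exceeding it is 5, leaving 2
2: greatest Fibonacci not exceeding it is 2, leaving 0
So 84724 = 75025 + 6765 + 2584 + 233 + 89 + 21 + 5 + 2, with no two terms consecutive in the sequence.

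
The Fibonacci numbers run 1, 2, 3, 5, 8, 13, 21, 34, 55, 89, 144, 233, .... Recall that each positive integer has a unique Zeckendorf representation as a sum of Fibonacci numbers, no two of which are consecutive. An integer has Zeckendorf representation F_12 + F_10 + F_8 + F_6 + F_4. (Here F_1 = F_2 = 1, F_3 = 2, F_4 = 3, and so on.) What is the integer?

F_12 + F_10 + F_8 + F_6 + F_4 = 144 + 55 + 21 + 8 + 3 = 231.

231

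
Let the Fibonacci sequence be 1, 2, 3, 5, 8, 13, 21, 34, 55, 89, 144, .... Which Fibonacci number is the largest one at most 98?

89

89 ≤ 98 < 144, so the largest Fibonacci number not exceeding 98 is 89.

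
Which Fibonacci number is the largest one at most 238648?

196418 ≤ 238648 < 317811, so the largest Fibonacci number not exceeding 238648 is 196418.

196418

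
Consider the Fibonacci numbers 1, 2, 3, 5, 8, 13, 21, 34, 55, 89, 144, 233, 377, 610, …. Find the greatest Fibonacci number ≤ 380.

377 ≤ 380 < 610, so the largest Fibonacci number not exceeding 380 is 377.

377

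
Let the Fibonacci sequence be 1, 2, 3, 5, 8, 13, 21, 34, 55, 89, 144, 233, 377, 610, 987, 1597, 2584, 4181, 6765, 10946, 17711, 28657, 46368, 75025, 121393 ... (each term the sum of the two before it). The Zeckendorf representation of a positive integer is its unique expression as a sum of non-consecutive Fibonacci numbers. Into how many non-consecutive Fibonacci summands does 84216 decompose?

75025 ≤ 84216 < 121393, so take 75025; remainder 9191
6765 ≤ 9191 < 10946, so take 6765; remainder 2426
1597 ≤ 2426 < 2584, so take 1597; remainder 829
610 ≤ 829 < 987, so take 610; remainder 219
144 ≤ 219 < 233, so take 144; remainder 75
55 ≤ 75 < 89, so take 55; remainder 20
13 ≤ 20 < 21, so take 13; remainder 7
5 ≤ 7 < 8, so take 5; remainder 2
2 ≤ 2 < 3, so take 2; remainder 0
84216 = 75025 + 6765 + 1597 + 610 + 144 + 55 + 13 + 5 + 2, which has 9 terms.

9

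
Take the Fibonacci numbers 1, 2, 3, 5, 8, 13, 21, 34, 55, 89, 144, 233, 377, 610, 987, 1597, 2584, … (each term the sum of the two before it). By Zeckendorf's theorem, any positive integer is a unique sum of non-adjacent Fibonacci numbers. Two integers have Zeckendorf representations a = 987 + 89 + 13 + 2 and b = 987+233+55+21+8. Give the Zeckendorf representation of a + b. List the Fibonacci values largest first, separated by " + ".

1597 + 610 + 144 + 34 + 8 + 2

The two numbers are 1091 and 1304, so their sum is 2395.
Greedily peel off the largest Fibonacci term at each step:
2395: greatest Fibonacci not exceeding it is 1597, leaving 798
798: greatest Fibonacci not exceeding it is 610, leaving 188
188: greatest Fibonacci not exceeding it is 144, leaving 44
44: greatest Fibonacci not exceeding it is 34, leaving 10
10: greatest Fibonacci not exceeding it is 8, leaving 2
2: greatest Fibonacci not exceeding it is 2, leaving 0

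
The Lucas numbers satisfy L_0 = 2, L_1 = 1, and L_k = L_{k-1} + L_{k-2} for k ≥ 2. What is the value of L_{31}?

Iterating the recurrence up to L_{25} = 167761 and L_{24} = 103682:
L_{26} = L_{25} + L_{24} = 167761 + 103682 = 271443
L_{27} = L_{26} + L_{25} = 271443 + 167761 = 439204
L_{28} = L_{27} + L_{26} = 439204 + 271443 = 710647
L_{29} = L_{28} + L_{27} = 710647 + 439204 = 1149851
L_{30} = L_{29} + L_{28} = 1149851 + 710647 = 1860498
L_{31} = L_{30} + L_{29} = 1860498 + 1149851 = 3010349

3010349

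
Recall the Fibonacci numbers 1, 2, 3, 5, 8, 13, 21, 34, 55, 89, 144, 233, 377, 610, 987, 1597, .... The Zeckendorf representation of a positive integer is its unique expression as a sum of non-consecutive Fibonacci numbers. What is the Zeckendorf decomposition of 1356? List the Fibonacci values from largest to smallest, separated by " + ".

987 + 233 + 89 + 34 + 13

Greedy algorithm:
1356 − 987 = 369
369 − 233 = 136
136 − 89 = 47
47 − 34 = 13
13 − 13 = 0
So 1356 = 987 + 233 + 89 + 34 + 13, with no two terms consecutive in the sequence.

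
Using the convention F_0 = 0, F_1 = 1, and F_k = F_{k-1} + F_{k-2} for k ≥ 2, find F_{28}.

Iterating the recurrence up to F_{23} = 28657 and F_{22} = 17711:
F_{24} = F_{23} + F_{22} = 28657 + 17711 = 46368
F_{25} = F_{24} + F_{23} = 46368 + 28657 = 75025
F_{26} = F_{25} + F_{24} = 75025 + 46368 = 121393
F_{27} = F_{26} + F_{25} = 121393 + 75025 = 196418
F_{28} = F_{27} + F_{26} = 196418 + 121393 = 317811

317811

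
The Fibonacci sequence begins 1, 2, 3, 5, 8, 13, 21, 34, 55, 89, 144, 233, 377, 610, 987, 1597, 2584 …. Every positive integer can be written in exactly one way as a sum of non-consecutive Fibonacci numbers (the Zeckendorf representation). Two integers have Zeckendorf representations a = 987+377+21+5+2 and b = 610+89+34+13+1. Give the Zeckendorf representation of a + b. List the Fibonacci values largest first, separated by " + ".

1597 + 377 + 144 + 21

The two numbers are 1392 and 747, so their sum is 2139.
1597 ≤ 2139 < 2584, so take 1597; remainder 542
377 ≤ 542 < 610, so take 377; remainder 165
144 ≤ 165 < 233, so take 144; remainder 21
21 ≤ 21 < 34, so take 21; remainder 0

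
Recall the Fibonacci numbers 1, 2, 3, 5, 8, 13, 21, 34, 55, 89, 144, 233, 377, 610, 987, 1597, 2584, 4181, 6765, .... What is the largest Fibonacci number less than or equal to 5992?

4181 ≤ 5992 < 6765, so the largest Fibonacci number not exceeding 5992 is 4181.

4181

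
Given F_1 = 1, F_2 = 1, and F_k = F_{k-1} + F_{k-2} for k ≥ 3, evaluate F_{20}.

Iterating the recurrence up to F_{13} = 233 and F_{12} = 144:
F_{14} = F_{13} + F_{12} = 233 + 144 = 377
F_{15} = F_{14} + F_{13} = 377 + 233 = 610
F_{16} = F_{15} + F_{14} = 610 + 377 = 987
F_{17} = F_{16} + F_{15} = 987 + 610 = 1597
F_{18} = F_{17} + F_{16} = 1597 + 987 = 2584
F_{19} = F_{18} + F_{17} = 2584 + 1597 = 4181
F_{20} = F_{19} + F_{18} = 4181 + 2584 = 6765

6765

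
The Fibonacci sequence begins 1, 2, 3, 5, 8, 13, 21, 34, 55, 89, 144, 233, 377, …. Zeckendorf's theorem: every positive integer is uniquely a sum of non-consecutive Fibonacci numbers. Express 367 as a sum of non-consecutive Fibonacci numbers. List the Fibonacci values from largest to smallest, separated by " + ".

233 + 89 + 34 + 8 + 3

Greedy algorithm:
367 − 233 = 134
134 − 89 = 45
45 − 34 = 11
11 − 8 = 3
3 − 3 = 0
So 367 = 233 + 89 + 34 + 8 + 3, with no two terms consecutive in the sequence.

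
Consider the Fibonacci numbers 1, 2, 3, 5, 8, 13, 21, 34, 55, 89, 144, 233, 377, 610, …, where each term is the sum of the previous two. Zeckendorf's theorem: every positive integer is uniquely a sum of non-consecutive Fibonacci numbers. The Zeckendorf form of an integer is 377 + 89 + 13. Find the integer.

377 + 89 + 13 = 479.

479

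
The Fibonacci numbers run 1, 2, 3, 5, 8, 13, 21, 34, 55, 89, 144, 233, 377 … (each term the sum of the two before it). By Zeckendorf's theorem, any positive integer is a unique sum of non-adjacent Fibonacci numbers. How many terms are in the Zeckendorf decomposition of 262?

3

262: greatest Fibonacci not exceeding it is 233, leaving 29
29: greatest Fibonacci not exceeding it is 21, leaving 8
8: greatest Fibonacci not exceeding it is 8, leaving 0
262 = 233 + 21 + 8, which has 3 terms.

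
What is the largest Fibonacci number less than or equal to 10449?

6765 ≤ 10449 < 10946, so the largest Fibonacci number not exceeding 10449 is 6765.

6765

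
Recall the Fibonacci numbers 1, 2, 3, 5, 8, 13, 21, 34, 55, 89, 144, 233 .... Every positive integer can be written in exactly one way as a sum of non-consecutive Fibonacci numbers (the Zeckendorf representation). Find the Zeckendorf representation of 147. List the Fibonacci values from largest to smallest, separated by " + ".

144 + 3

Greedy algorithm:
147 − 144 = 3
3 − 3 = 0
So 147 = 144 + 3, with no two terms consecutive in the sequence.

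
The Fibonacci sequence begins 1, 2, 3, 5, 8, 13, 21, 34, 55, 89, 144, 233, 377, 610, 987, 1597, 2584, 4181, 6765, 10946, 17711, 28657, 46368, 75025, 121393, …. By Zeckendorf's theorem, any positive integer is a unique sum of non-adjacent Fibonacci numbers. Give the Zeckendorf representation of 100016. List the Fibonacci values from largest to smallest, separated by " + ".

75025 + 17711 + 6765 + 377 + 89 + 34 + 13 + 2

Repeatedly subtract the largest Fibonacci number that fits:
100016: greatest Fibonacci not exceeding it is 75025, leaving 24991
24991: greatest Fibonacci not exceeding it is 17711, leaving 7280
7280: greatest Fibonacci not exceeding it is 6765, leaving 515
515: greatest Fibonacci not exceeding it is 377, leaving 138
138: greatest Fibonacci not exceeding it is 89, leaving 49
49: greatest Fibonacci not exceeding it is 34, leaving 15
15: greatest Fibonacci not exceeding it is 13, leaving 2
2: greatest Fibonacci not exceeding it is 2, leaving 0
So 100016 = 75025 + 17711 + 6765 + 377 + 89 + 34 + 13 + 2, with no two terms consecutive in the sequence.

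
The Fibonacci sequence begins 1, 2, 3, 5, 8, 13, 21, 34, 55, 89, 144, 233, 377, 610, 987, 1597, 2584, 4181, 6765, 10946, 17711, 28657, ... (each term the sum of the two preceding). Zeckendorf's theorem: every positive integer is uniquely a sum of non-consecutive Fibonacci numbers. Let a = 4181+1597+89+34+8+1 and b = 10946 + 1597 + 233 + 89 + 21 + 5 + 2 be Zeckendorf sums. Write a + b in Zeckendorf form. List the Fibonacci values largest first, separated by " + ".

The two numbers are 5910 and 12893, so their sum is 18803.
Repeatedly subtract the largest Fibonacci number that fits:
18803: greatest Fibonacci not exceeding it is 17711, leaving 1092
1092: greatest Fibonacci not exceeding it is 987, leaving 105
105: greatest Fibonacci not exceeding it is 89, leaving 16
16: greatest Fibonacci not exceeding it is 13, leaving 3
3: greatest Fibonacci not exceeding it is 3, leaving 0

17711 + 987 + 89 + 13 + 3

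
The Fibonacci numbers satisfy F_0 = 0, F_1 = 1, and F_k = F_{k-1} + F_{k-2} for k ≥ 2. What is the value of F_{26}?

Iterating the recurrence up to F_{22} = 17711 and F_{21} = 10946:
F_{23} = F_{22} + F_{21} = 17711 + 10946 = 28657
F_{24} = F_{23} + F_{22} = 28657 + 17711 = 46368
F_{25} = F_{24} + F_{23} = 46368 + 28657 = 75025
F_{26} = F_{25} + F_{24} = 75025 + 46368 = 121393

121393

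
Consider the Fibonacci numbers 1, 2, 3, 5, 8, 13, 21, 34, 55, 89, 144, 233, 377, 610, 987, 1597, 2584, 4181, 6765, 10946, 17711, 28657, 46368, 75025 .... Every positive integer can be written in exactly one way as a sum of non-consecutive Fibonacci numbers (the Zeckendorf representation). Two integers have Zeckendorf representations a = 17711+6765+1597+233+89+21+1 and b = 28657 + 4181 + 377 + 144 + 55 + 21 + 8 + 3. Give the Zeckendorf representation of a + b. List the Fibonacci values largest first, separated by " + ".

46368 + 10946 + 1597 + 610 + 233 + 89 + 13 + 5 + 2

The two numbers are 26417 and 33446, so their sum is 59863.
largest Fibonacci ≤ 59863 is 46368; 59863 − 46368 = 13495
largest Fibonacci ≤ 13495 is 10946; 13495 − 10946 = 2549
largest Fibonacci ≤ 2549 is 1597; 2549 − 1597 = 952
largest Fibonacci ≤ 952 is 610; 952 − 610 = 342
largest Fibonacci ≤ 342 is 233; 342 − 233 = 109
largest Fibonacci ≤ 109 is 89; 109 − 89 = 20
largest Fibonacci ≤ 20 is 13; 20 − 13 = 7
largest Fibonacci ≤ 7 is 5; 7 − 5 = 2
largest Fibonacci ≤ 2 is 2; 2 − 2 = 0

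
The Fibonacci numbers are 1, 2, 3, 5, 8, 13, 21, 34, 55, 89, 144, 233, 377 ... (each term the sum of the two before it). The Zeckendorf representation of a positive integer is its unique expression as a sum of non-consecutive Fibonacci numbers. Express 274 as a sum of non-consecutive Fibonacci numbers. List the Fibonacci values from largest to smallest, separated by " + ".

Greedy algorithm:
233 ≤ 274 < 377, so take 233; remainder 41
34 ≤ 41 < 55, so take 34; remainder 7
5 ≤ 7 < 8, so take 5; remainder 2
2 ≤ 2 < 3, so take 2; remainder 0
So 274 = 233 + 34 + 5 + 2, with no two terms consecutive in the sequence.

233 + 34 + 5 + 2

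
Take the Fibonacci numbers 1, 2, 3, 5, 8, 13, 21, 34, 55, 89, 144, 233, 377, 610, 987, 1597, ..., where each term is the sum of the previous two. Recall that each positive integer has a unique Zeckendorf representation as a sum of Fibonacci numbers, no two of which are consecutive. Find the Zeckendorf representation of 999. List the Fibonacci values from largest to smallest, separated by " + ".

987 + 8 + 3 + 1

999: greatest Fibonacci not exceeding it is 987, leaving 12
12: greatest Fibonacci not exceeding it is 8, leaving 4
4: greatest Fibonacci not exceeding it is 3, leaving 1
1: greatest Fibonacci not exceeding it is 1, leaving 0
So 999 = 987 + 8 + 3 + 1, with no two terms consecutive in the sequence.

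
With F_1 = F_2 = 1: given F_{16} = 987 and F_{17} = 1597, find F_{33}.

By F_{2k+1} = F_k² + F_{k+1}²: F_{33} = 987² + 1597² = 974169 + 2550409 = 3524578.

3524578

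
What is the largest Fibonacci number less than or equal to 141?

89 ≤ 141 < 144, so the largest Fibonacci number not exceeding 141 is 89.

89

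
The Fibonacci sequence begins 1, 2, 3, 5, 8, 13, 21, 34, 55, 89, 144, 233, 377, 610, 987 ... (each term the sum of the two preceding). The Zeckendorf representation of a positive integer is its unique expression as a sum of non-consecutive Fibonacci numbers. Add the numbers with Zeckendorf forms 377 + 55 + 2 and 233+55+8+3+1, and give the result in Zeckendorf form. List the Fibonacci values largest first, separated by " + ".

The two numbers are 434 and 300, so their sum is 734.
610 ≤ 734 < 987, so take 610; remainder 124
89 ≤ 124 < 144, so take 89; remainder 35
34 ≤ 35 < 55, so take 34; remainder 1
1 ≤ 1 < 2, so take 1; remainder 0

610 + 89 + 34 + 1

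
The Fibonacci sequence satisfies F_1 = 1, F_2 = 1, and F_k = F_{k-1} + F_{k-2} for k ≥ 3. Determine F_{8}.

Iterating the recurrence up to F_{3} = 2 and F_{2} = 1:
F_{4} = F_{3} + F_{2} = 2 + 1 = 3
F_{5} = F_{4} + F_{3} = 3 + 2 = 5
F_{6} = F_{5} + F_{4} = 5 + 3 = 8
F_{7} = F_{6} + F_{5} = 8 + 5 = 13
F_{8} = F_{7} + F_{6} = 13 + 8 = 21

21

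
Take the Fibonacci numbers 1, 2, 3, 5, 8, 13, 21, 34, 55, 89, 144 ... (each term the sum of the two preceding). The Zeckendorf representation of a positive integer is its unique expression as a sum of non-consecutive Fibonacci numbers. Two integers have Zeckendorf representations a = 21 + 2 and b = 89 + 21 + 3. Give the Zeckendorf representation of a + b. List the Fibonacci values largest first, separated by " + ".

The two numbers are 23 and 113, so their sum is 136.
136: greatest Fibonacci not exceeding it is 89, leaving 47
47: greatest Fibonacci not exceeding it is 34, leaving 13
13: greatest Fibonacci not exceeding it is 13, leaving 0

89 + 34 + 13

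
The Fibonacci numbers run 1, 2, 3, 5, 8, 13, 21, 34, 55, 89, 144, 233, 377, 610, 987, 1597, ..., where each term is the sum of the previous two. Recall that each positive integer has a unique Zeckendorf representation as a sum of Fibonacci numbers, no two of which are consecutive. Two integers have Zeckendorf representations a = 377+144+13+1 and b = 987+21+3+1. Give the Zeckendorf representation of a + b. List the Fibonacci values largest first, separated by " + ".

The two numbers are 535 and 1012, so their sum is 1547.
Repeatedly subtract the largest Fibonacci number that fits:
subtract 987 from 1547: 560 remains
subtract 377 from 560: 183 remains
subtract 144 from 183: 39 remains
subtract 34 from 39: 5 remains
subtract 5 from 5: 0 remains

987 + 377 + 144 + 34 + 5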